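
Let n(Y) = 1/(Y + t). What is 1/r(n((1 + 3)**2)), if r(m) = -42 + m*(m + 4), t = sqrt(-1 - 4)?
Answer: (-763*sqrt(5) + 3856*I)/(3*(-53644*I + 10639*sqrt(5))) ≈ -0.023951 + 2.0262e-5*I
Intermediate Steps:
t = I*sqrt(5) (t = sqrt(-5) = I*sqrt(5) ≈ 2.2361*I)
n(Y) = 1/(Y + I*sqrt(5))
r(m) = -42 + m*(4 + m)
1/r(n((1 + 3)**2)) = 1/(-42 + (1/((1 + 3)**2 + I*sqrt(5)))**2 + 4/((1 + 3)**2 + I*sqrt(5))) = 1/(-42 + (1/(4**2 + I*sqrt(5)))**2 + 4/(4**2 + I*sqrt(5))) = 1/(-42 + (1/(16 + I*sqrt(5)))**2 + 4/(16 + I*sqrt(5))) = 1/(-42 + (16 + I*sqrt(5))**(-2) + 4/(16 + I*sqrt(5)))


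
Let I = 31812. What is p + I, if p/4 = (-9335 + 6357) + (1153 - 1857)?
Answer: 17084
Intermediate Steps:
p = -14728 (p = 4*((-9335 + 6357) + (1153 - 1857)) = 4*(-2978 - 704) = 4*(-3682) = -14728)
p + I = -14728 + 31812 = 17084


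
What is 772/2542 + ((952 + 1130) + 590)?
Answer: 3396498/1271 ≈ 2672.3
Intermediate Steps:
772/2542 + ((952 + 1130) + 590) = 772*(1/2542) + (2082 + 590) = 386/1271 + 2672 = 3396498/1271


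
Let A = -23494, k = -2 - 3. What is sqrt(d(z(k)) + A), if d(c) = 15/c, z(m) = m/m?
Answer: I*sqrt(23479) ≈ 153.23*I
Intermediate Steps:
k = -5
z(m) = 1
sqrt(d(z(k)) + A) = sqrt(15/1 - 23494) = sqrt(15*1 - 23494) = sqrt(15 - 23494) = sqrt(-23479) = I*sqrt(23479)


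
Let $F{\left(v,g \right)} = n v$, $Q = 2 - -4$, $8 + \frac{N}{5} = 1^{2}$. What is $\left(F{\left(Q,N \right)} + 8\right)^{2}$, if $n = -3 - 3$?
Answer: $784$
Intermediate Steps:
$N = -35$ ($N = -40 + 5 \cdot 1^{2} = -40 + 5 \cdot 1 = -40 + 5 = -35$)
$Q = 6$ ($Q = 2 + 4 = 6$)
$n = -6$ ($n = -3 - 3 = -6$)
$F{\left(v,g \right)} = - 6 v$
$\left(F{\left(Q,N \right)} + 8\right)^{2} = \left(\left(-6\right) 6 + 8\right)^{2} = \left(-36 + 8\right)^{2} = \left(-28\right)^{2} = 784$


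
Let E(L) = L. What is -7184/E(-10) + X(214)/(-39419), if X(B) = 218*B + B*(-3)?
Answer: 141362998/197095 ≈ 717.23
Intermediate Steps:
X(B) = 215*B (X(B) = 218*B - 3*B = 215*B)
-7184/E(-10) + X(214)/(-39419) = -7184/(-10) + (215*214)/(-39419) = -7184*(-⅒) + 46010*(-1/39419) = 3592/5 - 46010/39419 = 141362998/197095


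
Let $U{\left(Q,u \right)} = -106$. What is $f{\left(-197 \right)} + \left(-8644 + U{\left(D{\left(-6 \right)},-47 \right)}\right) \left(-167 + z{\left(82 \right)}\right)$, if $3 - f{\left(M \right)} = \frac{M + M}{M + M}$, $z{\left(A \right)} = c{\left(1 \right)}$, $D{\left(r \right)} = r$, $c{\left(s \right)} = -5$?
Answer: $1505002$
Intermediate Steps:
$z{\left(A \right)} = -5$
$f{\left(M \right)} = 2$ ($f{\left(M \right)} = 3 - \frac{M + M}{M + M} = 3 - \frac{2 M}{2 M} = 3 - 2 M \frac{1}{2 M} = 3 - 1 = 2$)
$f{\left(-197 \right)} + \left(-8644 + U{\left(D{\left(-6 \right)},-47 \right)}\right) \left(-167 + z{\left(82 \right)}\right) = 2 + \left(-8644 - 106\right) \left(-167 - 5\right) = 2 - -1505000 = 2 + 1505000 = 1505002$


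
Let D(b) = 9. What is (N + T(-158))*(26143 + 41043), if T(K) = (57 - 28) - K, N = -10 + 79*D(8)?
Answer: 59661168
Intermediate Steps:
N = 701 (N = -10 + 79*9 = -10 + 711 = 701)
T(K) = 29 - K
(N + T(-158))*(26143 + 41043) = (701 + (29 - 1*(-158)))*(26143 + 41043) = (701 + (29 + 158))*67186 = (701 + 187)*67186 = 888*67186 = 59661168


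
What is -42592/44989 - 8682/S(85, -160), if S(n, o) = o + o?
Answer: 188482529/7198240 ≈ 26.185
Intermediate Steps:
S(n, o) = 2*o
-42592/44989 - 8682/S(85, -160) = -42592/44989 - 8682/(2*(-160)) = -42592*1/44989 - 8682/(-320) = -42592/44989 - 8682*(-1/320) = -42592/44989 + 4341/160 = 188482529/7198240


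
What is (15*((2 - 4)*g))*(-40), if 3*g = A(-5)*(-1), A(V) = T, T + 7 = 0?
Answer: 2800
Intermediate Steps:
T = -7 (T = -7 + 0 = -7)
A(V) = -7
g = 7/3 (g = (-7*(-1))/3 = (⅓)*7 = 7/3 ≈ 2.3333)
(15*((2 - 4)*g))*(-40) = (15*((2 - 4)*(7/3)))*(-40) = (15*(-2*7/3))*(-40) = (15*(-14/3))*(-40) = -70*(-40) = 2800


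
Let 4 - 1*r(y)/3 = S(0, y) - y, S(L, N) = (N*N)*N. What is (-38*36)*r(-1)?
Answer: -16416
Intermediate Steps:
S(L, N) = N**3 (S(L, N) = N**2*N = N**3)
r(y) = 12 - 3*y**3 + 3*y (r(y) = 12 - 3*(y**3 - y) = 12 + (-3*y**3 + 3*y) = 12 - 3*y**3 + 3*y)
(-38*36)*r(-1) = (-38*36)*(12 - 3*(-1)**3 + 3*(-1)) = -1368*(12 - 3*(-1) - 3) = -1368*(12 + 3 - 3) = -1368*12 = -16416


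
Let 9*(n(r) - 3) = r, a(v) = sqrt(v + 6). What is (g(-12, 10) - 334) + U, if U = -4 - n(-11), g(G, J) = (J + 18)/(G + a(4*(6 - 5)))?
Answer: -206398/603 - 14*sqrt(10)/67 ≈ -342.95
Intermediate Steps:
a(v) = sqrt(6 + v)
n(r) = 3 + r/9
g(G, J) = (18 + J)/(G + sqrt(10)) (g(G, J) = (J + 18)/(G + sqrt(6 + 4*(6 - 5))) = (18 + J)/(G + sqrt(6 + 4*1)) = (18 + J)/(G + sqrt(6 + 4)) = (18 + J)/(G + sqrt(10)))
U = -52/9 (U = -4 - (3 + (1/9)*(-11)) = -4 - (3 - 11/9) = -4 - 1*16/9 = -4 - 16/9 = -52/9 ≈ -5.7778)
(g(-12, 10) - 334) + U = ((18 + 10)/(-12 + sqrt(10)) - 334) - 52/9 = (28/(-12 + sqrt(10)) - 334) - 52/9 = (-334 + 28/(-12 + sqrt(10))) - 52/9 = -3058/9 + 28/(-12 + sqrt(10))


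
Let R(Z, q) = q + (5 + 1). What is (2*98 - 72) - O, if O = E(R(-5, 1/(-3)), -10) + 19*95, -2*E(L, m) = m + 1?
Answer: -3371/2 ≈ -1685.5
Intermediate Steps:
R(Z, q) = 6 + q (R(Z, q) = q + 6 = 6 + q)
E(L, m) = -1/2 - m/2 (E(L, m) = -(m + 1)/2 = -(1 + m)/2 = -1/2 - m/2)
O = 3619/2 (O = (-1/2 - 1/2*(-10)) + 19*95 = (-1/2 + 5) + 1805 = 9/2 + 1805 = 3619/2 ≈ 1809.5)
(2*98 - 72) - O = (2*98 - 72) - 1*3619/2 = (196 - 72) - 3619/2 = 124 - 3619/2 = -3371/2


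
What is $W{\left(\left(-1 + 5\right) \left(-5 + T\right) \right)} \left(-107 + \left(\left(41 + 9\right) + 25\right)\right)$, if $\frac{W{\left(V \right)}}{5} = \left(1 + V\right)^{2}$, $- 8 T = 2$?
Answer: $-64000$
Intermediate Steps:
$T = - \frac{1}{4}$ ($T = \left(- \frac{1}{8}\right) 2 = - \frac{1}{4} \approx -0.25$)
$W{\left(V \right)} = 5 \left(1 + V\right)^{2}$
$W{\left(\left(-1 + 5\right) \left(-5 + T\right) \right)} \left(-107 + \left(\left(41 + 9\right) + 25\right)\right) = 5 \left(1 + \left(-1 + 5\right) \left(-5 - \frac{1}{4}\right)\right)^{2} \left(-107 + \left(\left(41 + 9\right) + 25\right)\right) = 5 \left(1 + 4 \left(- \frac{21}{4}\right)\right)^{2} \left(-107 + \left(50 + 25\right)\right) = 5 \left(1 - 21\right)^{2} \left(-107 + 75\right) = 5 \left(-20\right)^{2} \left(-32\right) = 5 \cdot 400 \left(-32\right) = 2000 \left(-32\right) = -64000$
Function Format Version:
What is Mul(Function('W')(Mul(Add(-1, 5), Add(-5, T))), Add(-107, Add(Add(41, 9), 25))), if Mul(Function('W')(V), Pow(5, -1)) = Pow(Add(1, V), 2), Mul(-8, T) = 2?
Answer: -64000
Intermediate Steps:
T = Rational(-1, 4) (T = Mul(Rational(-1, 8), 2) = Rational(-1, 4) ≈ -0.25000)
Function('W')(V) = Mul(5, Pow(Add(1, V), 2))
Mul(Function('W')(Mul(Add(-1, 5), Add(-5, T))), Add(-107, Add(Add(41, 9), 25))) = Mul(Mul(5, Pow(Add(1, Mul(Add(-1, 5), Add(-5, Rational(-1, 4)))), 2)), Add(-107, Add(Add(41, 9), 25))) = Mul(Mul(5, Pow(Add(1, Mul(4, Rational(-21, 4))), 2)), Add(-107, Add(50, 25))) = Mul(Mul(5, Pow(Add(1, -21), 2)), Add(-107, 75)) = Mul(Mul(5, Pow(-20, 2)), -32) = Mul(Mul(5, 400), -32) = Mul(2000, -32) = -64000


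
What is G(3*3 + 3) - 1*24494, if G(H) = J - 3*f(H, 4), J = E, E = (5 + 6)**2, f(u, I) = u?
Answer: -24409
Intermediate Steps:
E = 121 (E = 11**2 = 121)
J = 121
G(H) = 121 - 3*H
G(3*3 + 3) - 1*24494 = (121 - 3*(3*3 + 3)) - 1*24494 = (121 - 3*(9 + 3)) - 24494 = (121 - 3*12) - 24494 = (121 - 36) - 24494 = 85 - 24494 = -24409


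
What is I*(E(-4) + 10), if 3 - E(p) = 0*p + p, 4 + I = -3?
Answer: -119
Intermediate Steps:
I = -7 (I = -4 - 3 = -7)
E(p) = 3 - p (E(p) = 3 - (0*p + p) = 3 - (0 + p) = 3 - p)
I*(E(-4) + 10) = -7*((3 - 1*(-4)) + 10) = -7*((3 + 4) + 10) = -7*(7 + 10) = -7*17 = -119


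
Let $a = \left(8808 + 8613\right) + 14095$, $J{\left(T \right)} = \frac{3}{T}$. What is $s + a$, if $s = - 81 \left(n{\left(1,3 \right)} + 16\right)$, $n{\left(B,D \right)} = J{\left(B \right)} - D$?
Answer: $30220$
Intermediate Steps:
$a = 31516$ ($a = 17421 + 14095 = 31516$)
$n{\left(B,D \right)} = - D + \frac{3}{B}$ ($n{\left(B,D \right)} = \frac{3}{B} - D = - D + \frac{3}{B}$)
$s = -1296$ ($s = - 81 \left(\left(\left(-1\right) 3 + \frac{3}{1}\right) + 16\right) = - 81 \left(\left(-3 + 3 \cdot 1\right) + 16\right) = - 81 \left(\left(-3 + 3\right) + 16\right) = - 81 \left(0 + 16\right) = \left(-81\right) 16 = -1296$)
$s + a = -1296 + 31516 = 30220$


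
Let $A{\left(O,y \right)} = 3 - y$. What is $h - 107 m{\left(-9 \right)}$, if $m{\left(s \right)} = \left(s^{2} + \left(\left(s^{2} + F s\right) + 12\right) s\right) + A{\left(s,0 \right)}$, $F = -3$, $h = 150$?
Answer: $106722$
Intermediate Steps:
$m{\left(s \right)} = 3 + s^{2} + s \left(12 + s^{2} - 3 s\right)$ ($m{\left(s \right)} = \left(s^{2} + \left(\left(s^{2} - 3 s\right) + 12\right) s\right) + \left(3 - 0\right) = \left(s^{2} + \left(12 + s^{2} - 3 s\right) s\right) + \left(3 + 0\right) = \left(s^{2} + s \left(12 + s^{2} - 3 s\right)\right) + 3 = 3 + s^{2} + s \left(12 + s^{2} - 3 s\right)$)
$h - 107 m{\left(-9 \right)} = 150 - 107 \left(3 + \left(-9\right)^{3} - 2 \left(-9\right)^{2} + 12 \left(-9\right)\right) = 150 - 107 \left(3 - 729 - 162 - 108\right) = 150 - -106572 = 150 + 106572 = 106722$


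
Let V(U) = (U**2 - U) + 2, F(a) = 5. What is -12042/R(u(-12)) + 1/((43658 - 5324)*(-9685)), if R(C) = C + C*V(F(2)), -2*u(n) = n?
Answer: -745128433553/8539090170 ≈ -87.261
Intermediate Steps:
V(U) = 2 + U**2 - U
u(n) = -n/2
R(C) = 23*C (R(C) = C + C*(2 + 5**2 - 1*5) = C + C*(2 + 25 - 5) = C + C*22 = C + 22*C = 23*C)
-12042/R(u(-12)) + 1/((43658 - 5324)*(-9685)) = -12042/(23*(-1/2*(-12))) + 1/((43658 - 5324)*(-9685)) = -12042/(23*6) - 1/9685/38334 = -12042/138 + (1/38334)*(-1/9685) = -12042*1/138 - 1/371264790 = -2007/23 - 1/371264790 = -745128433553/8539090170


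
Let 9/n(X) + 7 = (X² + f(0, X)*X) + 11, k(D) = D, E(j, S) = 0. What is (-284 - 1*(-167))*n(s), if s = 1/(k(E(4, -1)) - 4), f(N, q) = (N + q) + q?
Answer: -16848/67 ≈ -251.46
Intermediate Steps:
f(N, q) = N + 2*q
s = -¼ (s = 1/(0 - 4) = 1/(-4) = -¼ ≈ -0.25000)
n(X) = 9/(4 + 3*X²) (n(X) = 9/(-7 + ((X² + (0 + 2*X)*X) + 11)) = 9/(-7 + ((X² + (2*X)*X) + 11)) = 9/(-7 + ((X² + 2*X²) + 11)) = 9/(-7 + (3*X² + 11)) = 9/(-7 + (11 + 3*X²)) = 9/(4 + 3*X²))
(-284 - 1*(-167))*n(s) = (-284 - 1*(-167))*(9/(4 + 3*(-¼)²)) = (-284 + 167)*(9/(4 + 3*(1/16))) = -1053/(4 + 3/16) = -1053/67/16 = -1053*16/67 = -117*144/67 = -16848/67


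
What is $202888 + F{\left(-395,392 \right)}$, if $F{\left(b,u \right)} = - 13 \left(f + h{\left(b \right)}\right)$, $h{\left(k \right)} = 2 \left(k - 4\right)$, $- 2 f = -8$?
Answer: $213210$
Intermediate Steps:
$f = 4$ ($f = \left(- \frac{1}{2}\right) \left(-8\right) = 4$)
$h{\left(k \right)} = -8 + 2 k$ ($h{\left(k \right)} = 2 \left(-4 + k\right) = -8 + 2 k$)
$F{\left(b,u \right)} = 52 - 26 b$ ($F{\left(b,u \right)} = - 13 \left(4 + \left(-8 + 2 b\right)\right) = - 13 \left(-4 + 2 b\right) = 52 - 26 b$)
$202888 + F{\left(-395,392 \right)} = 202888 + \left(52 - -10270\right) = 202888 + \left(52 + 10270\right) = 202888 + 10322 = 213210$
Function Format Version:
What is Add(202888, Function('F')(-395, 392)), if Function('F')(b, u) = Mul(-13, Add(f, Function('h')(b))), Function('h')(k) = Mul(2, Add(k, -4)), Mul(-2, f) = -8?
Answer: 213210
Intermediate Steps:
f = 4 (f = Mul(Rational(-1, 2), -8) = 4)
Function('h')(k) = Add(-8, Mul(2, k)) (Function('h')(k) = Mul(2, Add(-4, k)) = Add(-8, Mul(2, k)))
Function('F')(b, u) = Add(52, Mul(-26, b)) (Function('F')(b, u) = Mul(-13, Add(4, Add(-8, Mul(2, b)))) = Mul(-13, Add(-4, Mul(2, b))) = Add(52, Mul(-26, b)))
Add(202888, Function('F')(-395, 392)) = Add(202888, Add(52, Mul(-26, -395))) = Add(202888, Add(52, 10270)) = Add(202888, 10322) = 213210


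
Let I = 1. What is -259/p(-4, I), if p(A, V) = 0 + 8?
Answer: -259/8 ≈ -32.375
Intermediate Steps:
p(A, V) = 8
-259/p(-4, I) = -259/8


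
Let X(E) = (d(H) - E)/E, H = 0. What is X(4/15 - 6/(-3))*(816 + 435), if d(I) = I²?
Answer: -1251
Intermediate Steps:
X(E) = -1 (X(E) = (0² - E)/E = (0 - E)/E = (-E)/E = -1)
X(4/15 - 6/(-3))*(816 + 435) = -(816 + 435) = -1*1251 = -1251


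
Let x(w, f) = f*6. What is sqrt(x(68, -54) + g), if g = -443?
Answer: I*sqrt(767) ≈ 27.695*I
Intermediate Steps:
x(w, f) = 6*f
sqrt(x(68, -54) + g) = sqrt(6*(-54) - 443) = sqrt(-324 - 443) = sqrt(-767) = I*sqrt(767)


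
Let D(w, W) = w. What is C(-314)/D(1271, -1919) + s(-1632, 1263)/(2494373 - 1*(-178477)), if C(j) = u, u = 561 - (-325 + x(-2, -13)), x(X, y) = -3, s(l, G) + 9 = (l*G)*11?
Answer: -1762780579/226479490 ≈ -7.7834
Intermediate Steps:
s(l, G) = -9 + 11*G*l (s(l, G) = -9 + (l*G)*11 = -9 + (G*l)*11 = -9 + 11*G*l)
u = 889 (u = 561 - (-325 - 3) = 561 - 1*(-328) = 561 + 328 = 889)
C(j) = 889
C(-314)/D(1271, -1919) + s(-1632, 1263)/(2494373 - 1*(-178477)) = 889/1271 + (-9 + 11*1263*(-1632))/(2494373 - 1*(-178477)) = 889*(1/1271) + (-9 - 22673376)/(2494373 + 178477) = 889/1271 - 22673385/2672850 = 889/1271 - 22673385*1/2672850 = 889/1271 - 1511559/178190 = -1762780579/226479490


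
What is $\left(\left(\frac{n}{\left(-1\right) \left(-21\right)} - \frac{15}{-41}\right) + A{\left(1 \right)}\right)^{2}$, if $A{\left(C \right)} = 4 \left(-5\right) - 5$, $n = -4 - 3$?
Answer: $\frac{9431041}{15129} \approx 623.38$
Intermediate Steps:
$n = -7$ ($n = -4 - 3 = -7$)
$A{\left(C \right)} = -25$ ($A{\left(C \right)} = -20 - 5 = -25$)
$\left(\left(\frac{n}{\left(-1\right) \left(-21\right)} - \frac{15}{-41}\right) + A{\left(1 \right)}\right)^{2} = \left(\left(- \frac{7}{\left(-1\right) \left(-21\right)} - \frac{15}{-41}\right) - 25\right)^{2} = \left(\left(- \frac{7}{21} - - \frac{15}{41}\right) - 25\right)^{2} = \left(\left(\left(-7\right) \frac{1}{21} + \frac{15}{41}\right) - 25\right)^{2} = \left(\left(- \frac{1}{3} + \frac{15}{41}\right) - 25\right)^{2} = \left(\frac{4}{123} - 25\right)^{2} = \left(- \frac{3071}{123}\right)^{2} = \frac{9431041}{15129}$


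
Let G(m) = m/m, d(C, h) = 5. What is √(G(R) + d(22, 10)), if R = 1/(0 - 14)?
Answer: √6 ≈ 2.4495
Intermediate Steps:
R = -1/14 (R = 1/(-14) = -1/14 ≈ -0.071429)
G(m) = 1
√(G(R) + d(22, 10)) = √(1 + 5) = √6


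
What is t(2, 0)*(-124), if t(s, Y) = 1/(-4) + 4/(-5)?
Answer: 651/5 ≈ 130.20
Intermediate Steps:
t(s, Y) = -21/20 (t(s, Y) = 1*(-1/4) + 4*(-1/5) = -1/4 - 4/5 = -21/20)
t(2, 0)*(-124) = -21/20*(-124) = 651/5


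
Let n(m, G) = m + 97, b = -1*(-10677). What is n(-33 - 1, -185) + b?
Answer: 10740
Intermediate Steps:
b = 10677
n(m, G) = 97 + m
n(-33 - 1, -185) + b = (97 + (-33 - 1)) + 10677 = (97 - 34) + 10677 = 63 + 10677 = 10740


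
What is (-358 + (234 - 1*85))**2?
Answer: 43681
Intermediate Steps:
(-358 + (234 - 1*85))**2 = (-358 + (234 - 85))**2 = (-358 + 149)**2 = (-209)**2 = 43681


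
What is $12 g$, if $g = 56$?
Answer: $672$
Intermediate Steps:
$12 g = 12 \cdot 56 = 672$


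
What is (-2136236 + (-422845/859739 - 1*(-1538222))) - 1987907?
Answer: -2223217557464/859739 ≈ -2.5859e+6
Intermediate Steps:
(-2136236 + (-422845/859739 - 1*(-1538222))) - 1987907 = (-2136236 + (-422845*1/859739 + 1538222)) - 1987907 = (-2136236 + (-422845/859739 + 1538222)) - 1987907 = (-2136236 + 1322469021213/859739) - 1987907 = -514136381191/859739 - 1987907 = -2223217557464/859739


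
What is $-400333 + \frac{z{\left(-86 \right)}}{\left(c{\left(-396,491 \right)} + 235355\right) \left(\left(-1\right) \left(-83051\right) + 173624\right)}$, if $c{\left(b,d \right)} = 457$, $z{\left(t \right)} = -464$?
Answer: $- \frac{6057743386504691}{15131761275} \approx -4.0033 \cdot 10^{5}$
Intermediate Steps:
$-400333 + \frac{z{\left(-86 \right)}}{\left(c{\left(-396,491 \right)} + 235355\right) \left(\left(-1\right) \left(-83051\right) + 173624\right)} = -400333 - \frac{464}{\left(457 + 235355\right) \left(\left(-1\right) \left(-83051\right) + 173624\right)} = -400333 - \frac{464}{235812 \left(83051 + 173624\right)} = -400333 - \frac{464}{235812 \cdot 256675} = -400333 - \frac{464}{60527045100} = -400333 - \frac{116}{15131761275} = - \frac{6057743386504691}{15131761275}$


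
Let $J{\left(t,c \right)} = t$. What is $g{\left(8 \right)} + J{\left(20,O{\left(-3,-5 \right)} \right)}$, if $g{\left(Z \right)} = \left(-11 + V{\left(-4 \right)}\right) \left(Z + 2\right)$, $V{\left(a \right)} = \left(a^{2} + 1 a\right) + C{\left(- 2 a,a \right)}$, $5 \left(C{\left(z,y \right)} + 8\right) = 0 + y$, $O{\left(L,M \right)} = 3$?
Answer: $-58$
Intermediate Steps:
$C{\left(z,y \right)} = -8 + \frac{y}{5}$ ($C{\left(z,y \right)} = -8 + \frac{0 + y}{5} = -8 + \frac{y}{5}$)
$V{\left(a \right)} = -8 + a^{2} + \frac{6 a}{5}$ ($V{\left(a \right)} = \left(a^{2} + 1 a\right) + \left(-8 + \frac{a}{5}\right) = \left(a^{2} + a\right) + \left(-8 + \frac{a}{5}\right) = \left(a + a^{2}\right) + \left(-8 + \frac{a}{5}\right) = -8 + a^{2} + \frac{6 a}{5}$)
$g{\left(Z \right)} = - \frac{78}{5} - \frac{39 Z}{5}$ ($g{\left(Z \right)} = \left(-11 + \left(-8 + \left(-4\right)^{2} + \frac{6}{5} \left(-4\right)\right)\right) \left(Z + 2\right) = \left(-11 - - \frac{16}{5}\right) \left(2 + Z\right) = \left(-11 + \frac{16}{5}\right) \left(2 + Z\right) = - \frac{39 \left(2 + Z\right)}{5} = - \frac{78}{5} - \frac{39 Z}{5}$)
$g{\left(8 \right)} + J{\left(20,O{\left(-3,-5 \right)} \right)} = \left(- \frac{78}{5} - \frac{312}{5}\right) + 20 = -78 + 20 = -58$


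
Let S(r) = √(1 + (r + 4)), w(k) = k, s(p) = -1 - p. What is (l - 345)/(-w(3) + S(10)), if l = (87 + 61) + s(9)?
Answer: -207/2 - 69*√15/2 ≈ -237.12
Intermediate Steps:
l = 138 (l = (87 + 61) + (-1 - 1*9) = 148 + (-1 - 9) = 148 - 10 = 138)
S(r) = √(5 + r) (S(r) = √(1 + (4 + r)) = √(5 + r))
(l - 345)/(-w(3) + S(10)) = (138 - 345)/(-1*3 + √(5 + 10)) = -207/(-3 + √15)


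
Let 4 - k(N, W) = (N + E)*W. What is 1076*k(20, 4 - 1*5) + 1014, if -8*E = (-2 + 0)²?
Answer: 26300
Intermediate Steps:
E = -½ (E = -(-2 + 0)²/8 = -⅛*(-2)² = -⅛*4 = -½ ≈ -0.50000)
k(N, W) = 4 - W*(-½ + N) (k(N, W) = 4 - (N - ½)*W = 4 - (-½ + N)*W = 4 - W*(-½ + N))
1076*k(20, 4 - 1*5) + 1014 = 1076*(4 + (4 - 1*5)/2 - 1*20*(4 - 1*5)) + 1014 = 1076*(4 + (4 - 5)/2 - 1*20*(4 - 5)) + 1014 = 1076*(4 + (½)*(-1) - 1*20*(-1)) + 1014 = 1076*(4 - ½ + 20) + 1014 = 1076*(47/2) + 1014 = 25286 + 1014 = 26300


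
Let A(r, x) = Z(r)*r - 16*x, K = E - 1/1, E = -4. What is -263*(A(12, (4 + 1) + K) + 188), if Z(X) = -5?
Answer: -33664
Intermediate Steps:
K = -5 (K = -4 - 1/1 = -4 - 1 = -5)
A(r, x) = -16*x - 5*r (A(r, x) = -5*r - 16*x = -16*x - 5*r)
-263*(A(12, (4 + 1) + K) + 188) = -263*((-16*((4 + 1) - 5) - 5*12) + 188) = -263*((-16*(5 - 5) - 60) + 188) = -263*((-16*0 - 60) + 188) = -263*((0 - 60) + 188) = -263*(-60 + 188) = -263*128 = -33664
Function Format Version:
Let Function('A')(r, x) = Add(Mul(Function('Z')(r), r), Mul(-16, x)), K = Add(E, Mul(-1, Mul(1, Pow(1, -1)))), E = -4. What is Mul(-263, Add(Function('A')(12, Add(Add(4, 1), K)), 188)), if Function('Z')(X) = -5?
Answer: -33664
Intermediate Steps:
K = -5 (K = Add(-4, Mul(-1, Mul(1, Pow(1, -1)))) = Add(-4, Mul(-1, Mul(1, 1))) = Add(-4, Mul(-1, 1)) = Add(-4, -1) = -5)
Function('A')(r, x) = Add(Mul(-16, x), Mul(-5, r)) (Function('A')(r, x) = Add(Mul(-5, r), Mul(-16, x)) = Add(Mul(-16, x), Mul(-5, r)))
Mul(-263, Add(Function('A')(12, Add(Add(4, 1), K)), 188)) = Mul(-263, Add(Add(Mul(-16, Add(Add(4, 1), -5)), Mul(-5, 12)), 188)) = Mul(-263, Add(Add(Mul(-16, Add(5, -5)), -60), 188)) = Mul(-263, Add(Add(Mul(-16, 0), -60), 188)) = Mul(-263, Add(Add(0, -60), 188)) = Mul(-263, Add(-60, 188)) = Mul(-263, 128) = -33664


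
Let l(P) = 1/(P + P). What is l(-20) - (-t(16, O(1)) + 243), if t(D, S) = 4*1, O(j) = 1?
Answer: -9561/40 ≈ -239.02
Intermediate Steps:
t(D, S) = 4
l(P) = 1/(2*P)
l(-20) - (-t(16, O(1)) + 243) = (½)/(-20) - (-1*4 + 243) = (½)*(-1/20) - (-4 + 243) = -1/40 - 1*239 = -1/40 - 239 = -9561/40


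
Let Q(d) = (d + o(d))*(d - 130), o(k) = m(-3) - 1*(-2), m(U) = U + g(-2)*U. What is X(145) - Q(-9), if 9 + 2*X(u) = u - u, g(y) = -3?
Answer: -287/2 ≈ -143.50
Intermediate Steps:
m(U) = -2*U (m(U) = U - 3*U = -2*U)
X(u) = -9/2 (X(u) = -9/2 + (u - u)/2 = -9/2 + (½)*0 = -9/2 + 0 = -9/2)
o(k) = 8 (o(k) = -2*(-3) - 1*(-2) = 6 + 2 = 8)
Q(d) = (-130 + d)*(8 + d) (Q(d) = (d + 8)*(d - 130) = (8 + d)*(-130 + d) = (-130 + d)*(8 + d))
X(145) - Q(-9) = -9/2 - (-1040 + (-9)² - 122*(-9)) = -9/2 - (-1040 + 81 + 1098) = -9/2 - 1*139 = -9/2 - 139 = -287/2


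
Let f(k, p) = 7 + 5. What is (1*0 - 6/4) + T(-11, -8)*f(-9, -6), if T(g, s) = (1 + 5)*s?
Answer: -1155/2 ≈ -577.50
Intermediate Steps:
f(k, p) = 12
T(g, s) = 6*s
(1*0 - 6/4) + T(-11, -8)*f(-9, -6) = (1*0 - 6/4) + (6*(-8))*12 = (0 - 6*¼) - 48*12 = (0 - 3/2) - 576 = -3/2 - 576 = -1155/2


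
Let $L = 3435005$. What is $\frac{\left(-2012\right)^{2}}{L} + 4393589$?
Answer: $\frac{15092004231089}{3435005} \approx 4.3936 \cdot 10^{6}$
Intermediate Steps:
$\frac{\left(-2012\right)^{2}}{L} + 4393589 = \frac{\left(-2012\right)^{2}}{3435005} + 4393589 = 4048144 \cdot \frac{1}{3435005} + 4393589 = \frac{4048144}{3435005} + 4393589 = \frac{15092004231089}{3435005}$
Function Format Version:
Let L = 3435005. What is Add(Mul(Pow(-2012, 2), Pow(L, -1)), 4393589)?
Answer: Rational(15092004231089, 3435005) ≈ 4.3936e+6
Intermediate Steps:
Add(Mul(Pow(-2012, 2), Pow(L, -1)), 4393589) = Add(Mul(Pow(-2012, 2), Pow(3435005, -1)), 4393589) = Add(Mul(4048144, Rational(1, 3435005)), 4393589) = Add(Rational(4048144, 3435005), 4393589) = Rational(15092004231089, 3435005)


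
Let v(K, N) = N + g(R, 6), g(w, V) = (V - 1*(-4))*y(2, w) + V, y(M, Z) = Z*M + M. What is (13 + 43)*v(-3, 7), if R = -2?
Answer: -392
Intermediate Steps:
y(M, Z) = M + M*Z (y(M, Z) = M*Z + M = M + M*Z)
g(w, V) = V + (2 + 2*w)*(4 + V) (g(w, V) = (V - 1*(-4))*(2*(1 + w)) + V = (V + 4)*(2 + 2*w) + V = (4 + V)*(2 + 2*w) + V = (2 + 2*w)*(4 + V) + V = V + (2 + 2*w)*(4 + V))
v(K, N) = -14 + N (v(K, N) = N + (8 + 6 + 8*(-2) + 2*6*(1 - 2)) = N + (8 + 6 - 16 + 2*6*(-1)) = N + (8 + 6 - 16 - 12) = N - 14 = -14 + N)
(13 + 43)*v(-3, 7) = (13 + 43)*(-14 + 7) = 56*(-7) = -392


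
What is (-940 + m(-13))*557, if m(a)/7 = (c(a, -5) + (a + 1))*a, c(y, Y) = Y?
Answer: 338099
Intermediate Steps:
m(a) = 7*a*(-4 + a) (m(a) = 7*((-5 + (a + 1))*a) = 7*((-5 + (1 + a))*a) = 7*((-4 + a)*a) = 7*(a*(-4 + a)) = 7*a*(-4 + a))
(-940 + m(-13))*557 = (-940 + 7*(-13)*(-4 - 13))*557 = (-940 + 7*(-13)*(-17))*557 = (-940 + 1547)*557 = 607*557 = 338099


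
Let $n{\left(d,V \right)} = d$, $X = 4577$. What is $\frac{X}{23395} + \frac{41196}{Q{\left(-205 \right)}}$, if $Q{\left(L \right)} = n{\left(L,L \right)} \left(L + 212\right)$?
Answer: $- \frac{38288497}{1342873} \approx -28.512$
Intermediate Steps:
$Q{\left(L \right)} = L \left(212 + L\right)$ ($Q{\left(L \right)} = L \left(L + 212\right) = L \left(212 + L\right)$)
$\frac{X}{23395} + \frac{41196}{Q{\left(-205 \right)}} = \frac{4577}{23395} + \frac{41196}{\left(-205\right) \left(212 - 205\right)} = 4577 \cdot \frac{1}{23395} + \frac{41196}{\left(-205\right) 7} = \frac{4577}{23395} + \frac{41196}{-1435} = \frac{4577}{23395} + 41196 \left(- \frac{1}{1435}\right) = \frac{4577}{23395} - \frac{41196}{1435} = - \frac{38288497}{1342873}$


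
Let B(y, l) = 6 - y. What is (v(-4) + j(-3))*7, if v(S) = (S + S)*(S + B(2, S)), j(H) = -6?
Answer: -42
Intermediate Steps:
v(S) = 2*S*(4 + S) (v(S) = (S + S)*(S + (6 - 1*2)) = (2*S)*(S + (6 - 2)) = (2*S)*(S + 4) = (2*S)*(4 + S) = 2*S*(4 + S))
(v(-4) + j(-3))*7 = (2*(-4)*(4 - 4) - 6)*7 = (2*(-4)*0 - 6)*7 = (0 - 6)*7 = -6*7 = -42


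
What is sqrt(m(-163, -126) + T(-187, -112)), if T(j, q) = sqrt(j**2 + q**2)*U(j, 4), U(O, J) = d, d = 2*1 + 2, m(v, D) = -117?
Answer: sqrt(-117 + 4*sqrt(47513)) ≈ 27.475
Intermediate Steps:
d = 4 (d = 2 + 2 = 4)
U(O, J) = 4
T(j, q) = 4*sqrt(j**2 + q**2) (T(j, q) = sqrt(j**2 + q**2)*4 = 4*sqrt(j**2 + q**2))
sqrt(m(-163, -126) + T(-187, -112)) = sqrt(-117 + 4*sqrt((-187)**2 + (-112)**2)) = sqrt(-117 + 4*sqrt(34969 + 12544)) = sqrt(-117 + 4*sqrt(47513))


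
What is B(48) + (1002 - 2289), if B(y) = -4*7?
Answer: -1315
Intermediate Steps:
B(y) = -28
B(48) + (1002 - 2289) = -28 + (1002 - 2289) = -28 - 1287 = -1315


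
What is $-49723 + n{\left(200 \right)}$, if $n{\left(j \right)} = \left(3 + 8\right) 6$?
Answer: $-49657$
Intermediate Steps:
$n{\left(j \right)} = 66$ ($n{\left(j \right)} = 11 \cdot 6 = 66$)
$-49723 + n{\left(200 \right)} = -49723 + 66 = -49657$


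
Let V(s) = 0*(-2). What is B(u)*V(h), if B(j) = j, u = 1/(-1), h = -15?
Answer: 0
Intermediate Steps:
V(s) = 0
u = -1
B(u)*V(h) = -1*0 = 0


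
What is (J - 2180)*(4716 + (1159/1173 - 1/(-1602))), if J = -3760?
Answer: -975030146970/34799 ≈ -2.8019e+7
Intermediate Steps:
(J - 2180)*(4716 + (1159/1173 - 1/(-1602))) = (-3760 - 2180)*(4716 + (1159/1173 - 1/(-1602))) = -5940*(4716 + (1159*(1/1173) - 1*(-1/1602))) = -5940*(4716 + (1159/1173 + 1/1602)) = -5940*(4716 + 619297/626382) = -5940*2954636809/626382 = -975030146970/34799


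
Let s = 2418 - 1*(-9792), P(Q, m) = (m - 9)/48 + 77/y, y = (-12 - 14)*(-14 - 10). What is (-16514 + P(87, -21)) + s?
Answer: -2686009/624 ≈ -4304.5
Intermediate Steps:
y = 624 (y = -26*(-24) = 624)
P(Q, m) = -5/78 + m/48 (P(Q, m) = (m - 9)/48 + 77/624 = (-9 + m)*(1/48) + 77*(1/624) = (-3/16 + m/48) + 77/624 = -5/78 + m/48)
s = 12210 (s = 2418 + 9792 = 12210)
(-16514 + P(87, -21)) + s = (-16514 + (-5/78 + (1/48)*(-21))) + 12210 = (-16514 + (-5/78 - 7/16)) + 12210 = (-16514 - 313/624) + 12210 = -10305049/624 + 12210 = -2686009/624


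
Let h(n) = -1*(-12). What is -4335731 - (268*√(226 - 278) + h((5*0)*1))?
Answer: -4335743 - 536*I*√13 ≈ -4.3357e+6 - 1932.6*I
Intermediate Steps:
h(n) = 12
-4335731 - (268*√(226 - 278) + h((5*0)*1)) = -4335731 - (268*√(226 - 278) + 12) = -4335731 - (268*√(-52) + 12) = -4335731 - (268*(2*I*√13) + 12) = -4335731 - (536*I*√13 + 12) = -4335731 - (12 + 536*I*√13) = -4335731 + (-12 - 536*I*√13) = -4335743 - 536*I*√13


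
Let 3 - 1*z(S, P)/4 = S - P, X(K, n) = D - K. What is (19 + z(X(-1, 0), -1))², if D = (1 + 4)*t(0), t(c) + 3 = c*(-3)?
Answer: 6889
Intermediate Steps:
t(c) = -3 - 3*c (t(c) = -3 + c*(-3) = -3 - 3*c)
D = -15 (D = (1 + 4)*(-3 - 3*0) = 5*(-3 + 0) = 5*(-3) = -15)
X(K, n) = -15 - K
z(S, P) = 12 - 4*S + 4*P (z(S, P) = 12 - 4*(S - P) = 12 + (-4*S + 4*P) = 12 - 4*S + 4*P)
(19 + z(X(-1, 0), -1))² = (19 + (12 - 4*(-15 - 1*(-1)) + 4*(-1)))² = (19 + (12 - 4*(-15 + 1) - 4))² = (19 + (12 - 4*(-14) - 4))² = (19 + (12 + 56 - 4))² = (19 + 64)² = 83² = 6889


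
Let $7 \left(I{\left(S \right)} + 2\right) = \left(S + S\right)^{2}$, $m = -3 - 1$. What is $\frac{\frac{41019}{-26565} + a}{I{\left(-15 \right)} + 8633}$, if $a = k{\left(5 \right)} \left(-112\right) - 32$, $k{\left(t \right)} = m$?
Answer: $\frac{333637}{7051455} \approx 0.047315$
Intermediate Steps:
$m = -4$
$k{\left(t \right)} = -4$
$a = 416$ ($a = \left(-4\right) \left(-112\right) - 32 = 448 - 32 = 416$)
$I{\left(S \right)} = -2 + \frac{4 S^{2}}{7}$ ($I{\left(S \right)} = -2 + \frac{\left(S + S\right)^{2}}{7} = -2 + \frac{\left(2 S\right)^{2}}{7} = -2 + \frac{4 S^{2}}{7}$)
$\frac{\frac{41019}{-26565} + a}{I{\left(-15 \right)} + 8633} = \frac{\frac{41019}{-26565} + 416}{\left(-2 + \frac{4 \left(-15\right)^{2}}{7}\right) + 8633} = \frac{41019 \left(- \frac{1}{26565}\right) + 416}{\left(-2 + \frac{4}{7} \cdot 225\right) + 8633} = \frac{- \frac{1243}{805} + 416}{\left(-2 + \frac{900}{7}\right) + 8633} = \frac{333637}{805 \left(\frac{886}{7} + 8633\right)} = \frac{333637}{805 \cdot \frac{61317}{7}} = \frac{333637}{805} \cdot \frac{7}{61317} = \frac{333637}{7051455}$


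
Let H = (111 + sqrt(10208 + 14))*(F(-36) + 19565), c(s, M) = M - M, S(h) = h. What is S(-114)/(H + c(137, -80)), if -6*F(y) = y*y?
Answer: -12654/40613551 + 114*sqrt(10222)/40613551 ≈ -2.7778e-5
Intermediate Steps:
c(s, M) = 0
F(y) = -y**2/6 (F(y) = -y*y/6 = -y**2/6)
H = 2147739 + 19349*sqrt(10222) (H = (111 + sqrt(10208 + 14))*(-1/6*(-36)**2 + 19565) = (111 + sqrt(10222))*(-1/6*1296 + 19565) = (111 + sqrt(10222))*(-216 + 19565) = (111 + sqrt(10222))*19349 = 2147739 + 19349*sqrt(10222) ≈ 4.1040e+6)
S(-114)/(H + c(137, -80)) = -114/((2147739 + 19349*sqrt(10222)) + 0) = -114/(2147739 + 19349*sqrt(10222))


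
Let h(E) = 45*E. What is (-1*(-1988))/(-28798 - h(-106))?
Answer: -497/6007 ≈ -0.082737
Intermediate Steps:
(-1*(-1988))/(-28798 - h(-106)) = (-1*(-1988))/(-28798 - 45*(-106)) = 1988/(-28798 - 1*(-4770)) = 1988/(-28798 + 4770) = 1988/(-24028) = 1988*(-1/24028) = -497/6007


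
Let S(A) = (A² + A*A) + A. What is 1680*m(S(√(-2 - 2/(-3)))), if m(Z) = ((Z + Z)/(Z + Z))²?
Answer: 1680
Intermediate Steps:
S(A) = A + 2*A² (S(A) = (A² + A²) + A = 2*A² + A = A + 2*A²)
m(Z) = 1 (m(Z) = ((2*Z)/((2*Z)))² = ((2*Z)*(1/(2*Z)))² = 1² = 1)
1680*m(S(√(-2 - 2/(-3)))) = 1680*1 = 1680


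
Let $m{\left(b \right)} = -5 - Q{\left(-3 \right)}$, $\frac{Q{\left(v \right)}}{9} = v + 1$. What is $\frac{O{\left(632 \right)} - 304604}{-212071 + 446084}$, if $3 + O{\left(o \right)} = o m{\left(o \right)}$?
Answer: $- \frac{296391}{234013} \approx -1.2666$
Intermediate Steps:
$Q{\left(v \right)} = 9 + 9 v$ ($Q{\left(v \right)} = 9 \left(v + 1\right) = 9 \left(1 + v\right) = 9 + 9 v$)
$m{\left(b \right)} = 13$ ($m{\left(b \right)} = -5 - \left(9 + 9 \left(-3\right)\right) = -5 - \left(9 - 27\right) = -5 - -18 = -5 + 18 = 13$)
$O{\left(o \right)} = -3 + 13 o$ ($O{\left(o \right)} = -3 + o 13 = -3 + 13 o$)
$\frac{O{\left(632 \right)} - 304604}{-212071 + 446084} = \frac{\left(-3 + 13 \cdot 632\right) - 304604}{-212071 + 446084} = \frac{\left(-3 + 8216\right) - 304604}{234013} = \left(8213 - 304604\right) \frac{1}{234013} = \left(-296391\right) \frac{1}{234013} = - \frac{296391}{234013}$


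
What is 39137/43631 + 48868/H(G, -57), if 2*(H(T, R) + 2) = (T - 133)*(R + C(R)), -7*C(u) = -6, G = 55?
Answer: 2217774691/95445929 ≈ 23.236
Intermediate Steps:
C(u) = 6/7 (C(u) = -⅐*(-6) = 6/7)
H(T, R) = -2 + (-133 + T)*(6/7 + R)/2 (H(T, R) = -2 + ((T - 133)*(R + 6/7))/2 = -2 + ((-133 + T)*(6/7 + R))/2 = -2 + (-133 + T)*(6/7 + R)/2)
39137/43631 + 48868/H(G, -57) = 39137/43631 + 48868/(-59 - 133/2*(-57) + (3/7)*55 + (½)*(-57)*55) = 39137*(1/43631) + 48868/(-59 + 7581/2 + 165/7 - 3135/2) = 5591/6233 + 48868/(15313/7) = 5591/6233 + 48868*(7/15313) = 5591/6233 + 342076/15313 = 2217774691/95445929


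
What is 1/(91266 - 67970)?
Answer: 1/23296 ≈ 4.2926e-5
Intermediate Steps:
1/(91266 - 67970) = 1/23296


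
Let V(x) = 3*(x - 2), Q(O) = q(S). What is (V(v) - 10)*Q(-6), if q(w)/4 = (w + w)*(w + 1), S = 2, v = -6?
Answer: -1632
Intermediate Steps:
q(w) = 8*w*(1 + w) (q(w) = 4*((w + w)*(w + 1)) = 4*((2*w)*(1 + w)) = 4*(2*w*(1 + w)) = 8*w*(1 + w))
Q(O) = 48 (Q(O) = 8*2*(1 + 2) = 8*2*3 = 48)
V(x) = -6 + 3*x (V(x) = 3*(-2 + x) = -6 + 3*x)
(V(v) - 10)*Q(-6) = ((-6 + 3*(-6)) - 10)*48 = ((-6 - 18) - 10)*48 = (-24 - 10)*48 = -34*48 = -1632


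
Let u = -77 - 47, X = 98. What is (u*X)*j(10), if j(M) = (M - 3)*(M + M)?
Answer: -1701280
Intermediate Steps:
u = -124
j(M) = 2*M*(-3 + M) (j(M) = (-3 + M)*(2*M) = 2*M*(-3 + M))
(u*X)*j(10) = (-124*98)*(2*10*(-3 + 10)) = -24304*10*7 = -12152*140 = -1701280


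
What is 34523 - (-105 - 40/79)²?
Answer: 145985818/6241 ≈ 23391.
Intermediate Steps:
34523 - (-105 - 40/79)² = 34523 - (-8335/79)² = 34523 - 1*69472225/6241 = 34523 - 69472225/6241 = 145985818/6241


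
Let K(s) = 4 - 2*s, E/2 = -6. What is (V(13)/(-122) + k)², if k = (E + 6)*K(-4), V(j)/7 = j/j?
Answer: 77281681/14884 ≈ 5192.3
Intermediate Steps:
E = -12 (E = 2*(-6) = -12)
V(j) = 7 (V(j) = 7*(j/j) = 7*1 = 7)
k = -72 (k = (-12 + 6)*(4 - 2*(-4)) = -6*(4 + 8) = -6*12 = -72)
(V(13)/(-122) + k)² = (7/(-122) - 72)² = (7*(-1/122) - 72)² = (-7/122 - 72)² = (-8791/122)² = 77281681/14884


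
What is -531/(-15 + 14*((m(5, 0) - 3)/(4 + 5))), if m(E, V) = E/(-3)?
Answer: 14337/601 ≈ 23.855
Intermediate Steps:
m(E, V) = -E/3 (m(E, V) = E*(-⅓) = -E/3)
-531/(-15 + 14*((m(5, 0) - 3)/(4 + 5))) = -531/(-15 + 14*((-⅓*5 - 3)/(4 + 5))) = -531/(-15 + 14*((-5/3 - 3)/9)) = -531/(-15 + 14*(-14/3*⅑)) = -531/(-15 + 14*(-14/27)) = -531/(-15 - 196/27) = -531/(-601/27) = -531*(-27/601) = 14337/601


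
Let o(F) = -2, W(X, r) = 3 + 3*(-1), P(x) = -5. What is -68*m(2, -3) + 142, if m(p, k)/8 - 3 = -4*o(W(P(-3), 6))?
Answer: -5842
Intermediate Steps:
W(X, r) = 0 (W(X, r) = 3 - 3 = 0)
m(p, k) = 88 (m(p, k) = 24 + 8*(-4*(-2)) = 24 + 8*8 = 24 + 64 = 88)
-68*m(2, -3) + 142 = -68*88 + 142 = -5984 + 142 = -5842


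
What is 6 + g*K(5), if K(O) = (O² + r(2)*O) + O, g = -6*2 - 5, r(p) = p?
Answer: -674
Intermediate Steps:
g = -17 (g = -12 - 5 = -17)
K(O) = O² + 3*O (K(O) = (O² + 2*O) + O = O² + 3*O)
6 + g*K(5) = 6 - 85*(3 + 5) = 6 - 85*8 = 6 - 17*40 = 6 - 680 = -674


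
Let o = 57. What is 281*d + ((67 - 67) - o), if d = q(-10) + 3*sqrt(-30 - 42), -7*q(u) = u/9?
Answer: -781/63 + 5058*I*sqrt(2) ≈ -12.397 + 7153.1*I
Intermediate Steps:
q(u) = -u/63 (q(u) = -u/(7*9) = -u/63)
d = 10/63 + 18*I*sqrt(2) (d = -1/63*(-10) + 3*sqrt(-30 - 42) = 10/63 + 3*sqrt(-72) = 10/63 + 3*(6*I*sqrt(2)) = 10/63 + 18*I*sqrt(2) ≈ 0.15873 + 25.456*I)
281*d + ((67 - 67) - o) = 281*(10/63 + 18*I*sqrt(2)) + ((67 - 67) - 1*57) = (2810/63 + 5058*I*sqrt(2)) + (0 - 57) = (2810/63 + 5058*I*sqrt(2)) - 57 = -781/63 + 5058*I*sqrt(2)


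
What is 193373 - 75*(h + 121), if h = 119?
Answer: 175373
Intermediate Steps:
193373 - 75*(h + 121) = 193373 - 75*(119 + 121) = 193373 - 75*240 = 193373 - 1*18000 = 193373 - 18000 = 175373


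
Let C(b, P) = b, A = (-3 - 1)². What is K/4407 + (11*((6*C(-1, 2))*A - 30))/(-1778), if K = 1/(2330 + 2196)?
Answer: 1974662245/2533152414 ≈ 0.77953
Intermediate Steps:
A = 16 (A = (-4)² = 16)
K = 1/4526 ≈ 0.00022095
K/4407 + (11*((6*C(-1, 2))*A - 30))/(-1778) = (1/4526)/4407 + (11*((6*(-1))*16 - 30))/(-1778) = (1/4526)*(1/4407) + (11*(-6*16 - 30))*(-1/1778) = 1/19946082 + (11*(-96 - 30))*(-1/1778) = 1/19946082 + (11*(-126))*(-1/1778) = 1/19946082 - 1386*(-1/1778) = 1/19946082 + 99/127 = 1974662245/2533152414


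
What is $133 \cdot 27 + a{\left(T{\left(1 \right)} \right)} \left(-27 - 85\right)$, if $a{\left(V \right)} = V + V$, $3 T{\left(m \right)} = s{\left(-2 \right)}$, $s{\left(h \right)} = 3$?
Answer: $3367$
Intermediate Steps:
$T{\left(m \right)} = 1$ ($T{\left(m \right)} = \frac{1}{3} \cdot 3 = 1$)
$a{\left(V \right)} = 2 V$
$133 \cdot 27 + a{\left(T{\left(1 \right)} \right)} \left(-27 - 85\right) = 133 \cdot 27 + 2 \cdot 1 \left(-27 - 85\right) = 3591 + 2 \left(-112\right) = 3591 - 224 = 3367$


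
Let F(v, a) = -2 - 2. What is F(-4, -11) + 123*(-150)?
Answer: -18454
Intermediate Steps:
F(v, a) = -4
F(-4, -11) + 123*(-150) = -4 + 123*(-150) = -4 - 18450 = -18454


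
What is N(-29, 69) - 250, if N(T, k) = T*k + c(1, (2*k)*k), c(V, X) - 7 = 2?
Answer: -2242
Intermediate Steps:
c(V, X) = 9 (c(V, X) = 7 + 2 = 9)
N(T, k) = 9 + T*k (N(T, k) = T*k + 9 = 9 + T*k)
N(-29, 69) - 250 = (9 - 29*69) - 250 = (9 - 2001) - 250 = -1992 - 250 = -2242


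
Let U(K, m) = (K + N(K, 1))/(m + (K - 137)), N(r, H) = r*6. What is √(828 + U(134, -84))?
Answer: √6185526/87 ≈ 28.587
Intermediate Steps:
N(r, H) = 6*r
U(K, m) = 7*K/(-137 + K + m) (U(K, m) = (K + 6*K)/(m + (K - 137)) = (7*K)/(m + (-137 + K)) = (7*K)/(-137 + K + m) = 7*K/(-137 + K + m))
√(828 + U(134, -84)) = √(828 + 7*134/(-137 + 134 - 84)) = √(828 + 7*134/(-87)) = √(828 + 7*134*(-1/87)) = √(828 - 938/87) = √(71098/87) = √6185526/87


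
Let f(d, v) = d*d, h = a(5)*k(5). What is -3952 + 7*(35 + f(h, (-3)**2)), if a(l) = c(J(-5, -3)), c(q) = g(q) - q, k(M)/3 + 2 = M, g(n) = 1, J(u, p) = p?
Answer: 5365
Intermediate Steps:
k(M) = -6 + 3*M
c(q) = 1 - q
a(l) = 4 (a(l) = 1 - 1*(-3) = 1 + 3 = 4)
h = 36 (h = 4*(-6 + 3*5) = 4*(-6 + 15) = 4*9 = 36)
f(d, v) = d**2
-3952 + 7*(35 + f(h, (-3)**2)) = -3952 + 7*(35 + 36**2) = -3952 + 7*(35 + 1296) = -3952 + 7*1331 = -3952 + 9317 = 5365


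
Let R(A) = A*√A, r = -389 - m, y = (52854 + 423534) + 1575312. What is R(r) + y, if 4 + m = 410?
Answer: 2051700 - 795*I*√795 ≈ 2.0517e+6 - 22416.0*I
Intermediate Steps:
m = 406 (m = -4 + 410 = 406)
y = 2051700 (y = 476388 + 1575312 = 2051700)
r = -795 (r = -389 - 1*406 = -389 - 406 = -795)
R(A) = A^(3/2)
R(r) + y = (-795)^(3/2) + 2051700 = -795*I*√795 + 2051700 = 2051700 - 795*I*√795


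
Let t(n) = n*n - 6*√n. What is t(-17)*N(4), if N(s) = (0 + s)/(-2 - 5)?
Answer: -1156/7 + 24*I*√17/7 ≈ -165.14 + 14.136*I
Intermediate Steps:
N(s) = -s/7 (N(s) = s/(-7) = s*(-⅐) = -s/7)
t(n) = n² - 6*√n
t(-17)*N(4) = ((-17)² - 6*I*√17)*(-⅐*4) = (289 - 6*I*√17)*(-4/7) = -1156/7 + 24*I*√17/7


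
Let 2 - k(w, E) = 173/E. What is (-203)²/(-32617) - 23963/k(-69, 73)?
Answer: 57055772840/880659 ≈ 64788.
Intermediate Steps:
k(w, E) = 2 - 173/E
(-203)²/(-32617) - 23963/k(-69, 73) = (-203)²/(-32617) - 23963/(2 - 173/73) = 41209*(-1/32617) - 23963/(2 - 173*1/73) = -41209/32617 - 23963/(2 - 173/73) = -41209/32617 - 23963/(-27/73) = -41209/32617 - 23963*(-73/27) = -41209/32617 + 1749299/27 = 57055772840/880659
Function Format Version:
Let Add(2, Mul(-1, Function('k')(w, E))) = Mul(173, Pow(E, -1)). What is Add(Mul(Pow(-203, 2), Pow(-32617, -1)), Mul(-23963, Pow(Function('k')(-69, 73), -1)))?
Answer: Rational(57055772840, 880659) ≈ 64788.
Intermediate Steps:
Function('k')(w, E) = Add(2, Mul(-173, Pow(E, -1))) (Function('k')(w, E) = Add(2, Mul(-1, Mul(173, Pow(E, -1)))) = Add(2, Mul(-173, Pow(E, -1))))
Add(Mul(Pow(-203, 2), Pow(-32617, -1)), Mul(-23963, Pow(Function('k')(-69, 73), -1))) = Add(Mul(Pow(-203, 2), Pow(-32617, -1)), Mul(-23963, Pow(Add(2, Mul(-173, Pow(73, -1))), -1))) = Add(Mul(41209, Rational(-1, 32617)), Mul(-23963, Pow(Add(2, Mul(-173, Rational(1, 73))), -1))) = Add(Rational(-41209, 32617), Mul(-23963, Pow(Add(2, Rational(-173, 73)), -1))) = Add(Rational(-41209, 32617), Mul(-23963, Pow(Rational(-27, 73), -1))) = Add(Rational(-41209, 32617), Mul(-23963, Rational(-73, 27))) = Add(Rational(-41209, 32617), Rational(1749299, 27)) = Rational(57055772840, 880659)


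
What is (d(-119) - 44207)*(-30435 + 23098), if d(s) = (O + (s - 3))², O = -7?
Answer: 202251742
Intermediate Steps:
d(s) = (-10 + s)² (d(s) = (-7 + (s - 3))² = (-7 + (-3 + s))² = (-10 + s)²)
(d(-119) - 44207)*(-30435 + 23098) = ((-10 - 119)² - 44207)*(-30435 + 23098) = ((-129)² - 44207)*(-7337) = (16641 - 44207)*(-7337) = -27566*(-7337) = 202251742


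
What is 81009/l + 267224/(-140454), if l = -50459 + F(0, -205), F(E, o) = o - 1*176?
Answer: -12481853123/3570340680 ≈ -3.4960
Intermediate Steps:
F(E, o) = -176 + o (F(E, o) = o - 176 = -176 + o)
l = -50840 (l = -50459 + (-176 - 205) = -50459 - 381 = -50840)
81009/l + 267224/(-140454) = 81009/(-50840) + 267224/(-140454) = 81009*(-1/50840) + 267224*(-1/140454) = -81009/50840 - 133612/70227 = -12481853123/3570340680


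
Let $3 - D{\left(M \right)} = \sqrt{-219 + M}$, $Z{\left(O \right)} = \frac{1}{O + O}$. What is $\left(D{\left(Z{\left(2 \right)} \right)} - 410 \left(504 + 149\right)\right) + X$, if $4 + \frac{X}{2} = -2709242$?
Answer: $-5686219 - \frac{5 i \sqrt{35}}{2} \approx -5.6862 \cdot 10^{6} - 14.79 i$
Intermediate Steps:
$X = -5418492$ ($X = -8 + 2 \left(-2709242\right) = -8 - 5418484 = -5418492$)
$Z{\left(O \right)} = \frac{1}{2 O}$
$D{\left(M \right)} = 3 - \sqrt{-219 + M}$
$\left(D{\left(Z{\left(2 \right)} \right)} - 410 \left(504 + 149\right)\right) + X = \left(\left(3 - \sqrt{-219 + \frac{1}{2 \cdot 2}}\right) - 410 \left(504 + 149\right)\right) - 5418492 = \left(\left(3 - \sqrt{-219 + \frac{1}{2} \cdot \frac{1}{2}}\right) - 267730\right) - 5418492 = \left(\left(3 - \sqrt{-219 + \frac{1}{4}}\right) - 267730\right) - 5418492 = \left(\left(3 - \sqrt{- \frac{875}{4}}\right) - 267730\right) - 5418492 = \left(\left(3 - \frac{5 i \sqrt{35}}{2}\right) - 267730\right) - 5418492 = \left(-267727 - \frac{5 i \sqrt{35}}{2}\right) - 5418492 = -5686219 - \frac{5 i \sqrt{35}}{2}$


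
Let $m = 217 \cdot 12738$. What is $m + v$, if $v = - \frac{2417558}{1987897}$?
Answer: $\frac{5494835123404}{1987897} \approx 2.7641 \cdot 10^{6}$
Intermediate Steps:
$v = - \frac{2417558}{1987897}$ ($v = \left(-2417558\right) \frac{1}{1987897} = - \frac{2417558}{1987897} \approx -1.2161$)
$m = 2764146$
$m + v = 2764146 - \frac{2417558}{1987897} = \frac{5494835123404}{1987897}$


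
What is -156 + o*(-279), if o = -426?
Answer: 118698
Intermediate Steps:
-156 + o*(-279) = -156 - 426*(-279) = -156 + 118854 = 118698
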